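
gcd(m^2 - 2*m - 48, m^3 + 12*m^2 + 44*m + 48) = m + 6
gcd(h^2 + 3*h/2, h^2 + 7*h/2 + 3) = h + 3/2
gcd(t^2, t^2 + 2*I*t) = t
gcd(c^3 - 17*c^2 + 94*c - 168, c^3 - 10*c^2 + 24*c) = c^2 - 10*c + 24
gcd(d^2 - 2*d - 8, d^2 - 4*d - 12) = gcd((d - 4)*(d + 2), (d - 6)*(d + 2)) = d + 2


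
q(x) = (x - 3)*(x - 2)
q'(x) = 2*x - 5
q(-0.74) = 10.25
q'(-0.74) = -6.48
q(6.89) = 19.02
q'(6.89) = 8.78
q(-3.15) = 31.67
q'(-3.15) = -11.30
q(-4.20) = 44.64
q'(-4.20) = -13.40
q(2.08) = -0.07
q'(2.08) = -0.84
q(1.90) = 0.11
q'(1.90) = -1.20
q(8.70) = 38.19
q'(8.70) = 12.40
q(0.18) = 5.13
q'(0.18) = -4.64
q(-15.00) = 306.00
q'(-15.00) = -35.00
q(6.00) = 12.00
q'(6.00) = 7.00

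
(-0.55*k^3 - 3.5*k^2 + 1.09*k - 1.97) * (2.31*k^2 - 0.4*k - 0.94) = -1.2705*k^5 - 7.865*k^4 + 4.4349*k^3 - 1.6967*k^2 - 0.2366*k + 1.8518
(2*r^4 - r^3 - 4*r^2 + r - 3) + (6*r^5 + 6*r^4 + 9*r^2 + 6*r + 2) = 6*r^5 + 8*r^4 - r^3 + 5*r^2 + 7*r - 1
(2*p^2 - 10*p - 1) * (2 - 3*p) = -6*p^3 + 34*p^2 - 17*p - 2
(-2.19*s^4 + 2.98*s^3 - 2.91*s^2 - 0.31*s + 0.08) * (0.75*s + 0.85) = -1.6425*s^5 + 0.3735*s^4 + 0.3505*s^3 - 2.706*s^2 - 0.2035*s + 0.068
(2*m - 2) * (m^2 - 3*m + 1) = 2*m^3 - 8*m^2 + 8*m - 2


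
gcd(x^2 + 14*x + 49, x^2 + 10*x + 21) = x + 7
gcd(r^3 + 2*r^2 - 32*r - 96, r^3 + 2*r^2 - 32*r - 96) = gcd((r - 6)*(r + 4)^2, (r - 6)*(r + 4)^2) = r^3 + 2*r^2 - 32*r - 96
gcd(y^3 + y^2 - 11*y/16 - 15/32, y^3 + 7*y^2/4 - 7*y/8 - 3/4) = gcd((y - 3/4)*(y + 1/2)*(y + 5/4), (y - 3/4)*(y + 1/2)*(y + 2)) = y^2 - y/4 - 3/8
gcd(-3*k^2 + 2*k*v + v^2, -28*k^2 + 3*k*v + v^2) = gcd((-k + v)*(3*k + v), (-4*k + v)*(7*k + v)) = 1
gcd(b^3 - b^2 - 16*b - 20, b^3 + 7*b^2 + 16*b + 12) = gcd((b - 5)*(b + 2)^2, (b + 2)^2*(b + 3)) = b^2 + 4*b + 4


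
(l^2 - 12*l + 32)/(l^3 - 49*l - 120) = (l - 4)/(l^2 + 8*l + 15)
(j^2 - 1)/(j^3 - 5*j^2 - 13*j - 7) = (j - 1)/(j^2 - 6*j - 7)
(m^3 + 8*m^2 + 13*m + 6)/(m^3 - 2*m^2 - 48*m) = (m^2 + 2*m + 1)/(m*(m - 8))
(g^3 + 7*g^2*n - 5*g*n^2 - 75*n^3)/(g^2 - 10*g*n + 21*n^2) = (g^2 + 10*g*n + 25*n^2)/(g - 7*n)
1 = 1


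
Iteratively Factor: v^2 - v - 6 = (v + 2)*(v - 3)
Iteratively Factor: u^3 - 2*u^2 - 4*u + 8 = (u + 2)*(u^2 - 4*u + 4) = (u - 2)*(u + 2)*(u - 2)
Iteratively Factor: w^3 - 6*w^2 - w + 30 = (w - 5)*(w^2 - w - 6) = (w - 5)*(w + 2)*(w - 3)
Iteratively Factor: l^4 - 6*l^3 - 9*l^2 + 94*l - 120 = (l - 3)*(l^3 - 3*l^2 - 18*l + 40) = (l - 3)*(l - 2)*(l^2 - l - 20) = (l - 3)*(l - 2)*(l + 4)*(l - 5)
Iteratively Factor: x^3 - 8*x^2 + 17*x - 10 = (x - 5)*(x^2 - 3*x + 2) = (x - 5)*(x - 2)*(x - 1)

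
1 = 1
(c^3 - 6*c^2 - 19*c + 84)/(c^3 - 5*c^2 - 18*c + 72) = (c - 7)/(c - 6)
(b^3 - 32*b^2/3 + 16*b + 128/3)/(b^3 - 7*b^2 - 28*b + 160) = (b + 4/3)/(b + 5)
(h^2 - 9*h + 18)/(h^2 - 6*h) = (h - 3)/h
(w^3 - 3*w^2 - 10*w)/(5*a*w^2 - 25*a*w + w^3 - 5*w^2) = (w + 2)/(5*a + w)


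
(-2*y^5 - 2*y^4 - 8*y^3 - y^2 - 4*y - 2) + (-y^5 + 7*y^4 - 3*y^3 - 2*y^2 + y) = -3*y^5 + 5*y^4 - 11*y^3 - 3*y^2 - 3*y - 2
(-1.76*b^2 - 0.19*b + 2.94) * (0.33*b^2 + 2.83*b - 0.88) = -0.5808*b^4 - 5.0435*b^3 + 1.9813*b^2 + 8.4874*b - 2.5872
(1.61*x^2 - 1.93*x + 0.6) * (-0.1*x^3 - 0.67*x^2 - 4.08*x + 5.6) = -0.161*x^5 - 0.8857*x^4 - 5.3357*x^3 + 16.4884*x^2 - 13.256*x + 3.36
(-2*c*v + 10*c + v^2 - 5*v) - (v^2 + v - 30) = -2*c*v + 10*c - 6*v + 30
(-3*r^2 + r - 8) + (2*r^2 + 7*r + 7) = -r^2 + 8*r - 1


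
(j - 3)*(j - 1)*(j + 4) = j^3 - 13*j + 12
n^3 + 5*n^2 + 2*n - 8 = (n - 1)*(n + 2)*(n + 4)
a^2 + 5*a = a*(a + 5)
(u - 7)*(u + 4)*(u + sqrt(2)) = u^3 - 3*u^2 + sqrt(2)*u^2 - 28*u - 3*sqrt(2)*u - 28*sqrt(2)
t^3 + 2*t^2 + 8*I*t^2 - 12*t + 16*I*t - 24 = (t + 2)*(t + 2*I)*(t + 6*I)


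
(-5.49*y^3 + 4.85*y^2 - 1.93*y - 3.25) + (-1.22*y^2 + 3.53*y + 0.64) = -5.49*y^3 + 3.63*y^2 + 1.6*y - 2.61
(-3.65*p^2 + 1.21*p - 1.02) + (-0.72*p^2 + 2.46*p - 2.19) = -4.37*p^2 + 3.67*p - 3.21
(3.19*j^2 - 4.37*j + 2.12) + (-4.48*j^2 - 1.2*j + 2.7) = -1.29*j^2 - 5.57*j + 4.82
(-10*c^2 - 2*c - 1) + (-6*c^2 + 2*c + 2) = 1 - 16*c^2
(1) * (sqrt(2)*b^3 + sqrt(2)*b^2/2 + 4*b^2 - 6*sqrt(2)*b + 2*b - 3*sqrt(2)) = sqrt(2)*b^3 + sqrt(2)*b^2/2 + 4*b^2 - 6*sqrt(2)*b + 2*b - 3*sqrt(2)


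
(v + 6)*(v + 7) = v^2 + 13*v + 42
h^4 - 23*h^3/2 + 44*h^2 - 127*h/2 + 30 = (h - 5)*(h - 4)*(h - 3/2)*(h - 1)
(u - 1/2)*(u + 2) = u^2 + 3*u/2 - 1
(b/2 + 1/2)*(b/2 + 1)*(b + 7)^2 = b^4/4 + 17*b^3/4 + 93*b^2/4 + 175*b/4 + 49/2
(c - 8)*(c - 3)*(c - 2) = c^3 - 13*c^2 + 46*c - 48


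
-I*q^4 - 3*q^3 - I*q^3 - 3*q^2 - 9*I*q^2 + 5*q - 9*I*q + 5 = (q + 1)*(q - 5*I)*(q + I)*(-I*q + 1)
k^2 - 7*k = k*(k - 7)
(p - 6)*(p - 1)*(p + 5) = p^3 - 2*p^2 - 29*p + 30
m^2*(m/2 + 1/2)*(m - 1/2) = m^4/2 + m^3/4 - m^2/4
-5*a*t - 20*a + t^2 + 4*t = (-5*a + t)*(t + 4)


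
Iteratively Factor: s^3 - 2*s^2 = (s)*(s^2 - 2*s) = s^2*(s - 2)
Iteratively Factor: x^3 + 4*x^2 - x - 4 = (x + 1)*(x^2 + 3*x - 4) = (x - 1)*(x + 1)*(x + 4)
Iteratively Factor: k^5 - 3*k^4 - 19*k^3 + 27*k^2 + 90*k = (k + 3)*(k^4 - 6*k^3 - k^2 + 30*k) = (k - 5)*(k + 3)*(k^3 - k^2 - 6*k) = (k - 5)*(k - 3)*(k + 3)*(k^2 + 2*k) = (k - 5)*(k - 3)*(k + 2)*(k + 3)*(k)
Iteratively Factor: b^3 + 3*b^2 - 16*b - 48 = (b - 4)*(b^2 + 7*b + 12) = (b - 4)*(b + 3)*(b + 4)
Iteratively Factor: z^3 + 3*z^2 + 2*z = (z + 1)*(z^2 + 2*z) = z*(z + 1)*(z + 2)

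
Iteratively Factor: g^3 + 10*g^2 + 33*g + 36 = (g + 3)*(g^2 + 7*g + 12) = (g + 3)*(g + 4)*(g + 3)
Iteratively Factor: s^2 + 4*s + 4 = (s + 2)*(s + 2)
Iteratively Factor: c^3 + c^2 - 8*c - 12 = (c + 2)*(c^2 - c - 6) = (c - 3)*(c + 2)*(c + 2)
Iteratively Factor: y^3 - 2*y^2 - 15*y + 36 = (y + 4)*(y^2 - 6*y + 9) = (y - 3)*(y + 4)*(y - 3)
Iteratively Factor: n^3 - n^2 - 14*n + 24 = (n - 3)*(n^2 + 2*n - 8) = (n - 3)*(n + 4)*(n - 2)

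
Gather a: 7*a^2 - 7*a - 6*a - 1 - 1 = 7*a^2 - 13*a - 2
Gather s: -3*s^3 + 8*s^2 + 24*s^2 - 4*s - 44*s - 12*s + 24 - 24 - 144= -3*s^3 + 32*s^2 - 60*s - 144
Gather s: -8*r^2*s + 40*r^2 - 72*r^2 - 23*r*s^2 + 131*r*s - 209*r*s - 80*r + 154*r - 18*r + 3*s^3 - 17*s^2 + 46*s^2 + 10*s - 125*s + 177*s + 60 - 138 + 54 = -32*r^2 + 56*r + 3*s^3 + s^2*(29 - 23*r) + s*(-8*r^2 - 78*r + 62) - 24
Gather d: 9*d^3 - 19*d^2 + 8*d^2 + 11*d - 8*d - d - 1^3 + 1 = 9*d^3 - 11*d^2 + 2*d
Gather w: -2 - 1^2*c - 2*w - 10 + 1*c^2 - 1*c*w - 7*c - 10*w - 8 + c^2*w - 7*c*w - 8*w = c^2 - 8*c + w*(c^2 - 8*c - 20) - 20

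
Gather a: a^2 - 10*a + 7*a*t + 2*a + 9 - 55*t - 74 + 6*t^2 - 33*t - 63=a^2 + a*(7*t - 8) + 6*t^2 - 88*t - 128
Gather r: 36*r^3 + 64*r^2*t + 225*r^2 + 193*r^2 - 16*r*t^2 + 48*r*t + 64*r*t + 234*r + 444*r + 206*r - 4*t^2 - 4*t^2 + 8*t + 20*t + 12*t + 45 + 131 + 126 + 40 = 36*r^3 + r^2*(64*t + 418) + r*(-16*t^2 + 112*t + 884) - 8*t^2 + 40*t + 342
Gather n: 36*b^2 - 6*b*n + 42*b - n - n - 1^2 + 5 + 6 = 36*b^2 + 42*b + n*(-6*b - 2) + 10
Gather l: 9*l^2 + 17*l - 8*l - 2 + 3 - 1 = 9*l^2 + 9*l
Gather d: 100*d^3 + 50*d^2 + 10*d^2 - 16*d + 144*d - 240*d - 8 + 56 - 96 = 100*d^3 + 60*d^2 - 112*d - 48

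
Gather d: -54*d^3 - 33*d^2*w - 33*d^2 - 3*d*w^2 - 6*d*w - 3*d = -54*d^3 + d^2*(-33*w - 33) + d*(-3*w^2 - 6*w - 3)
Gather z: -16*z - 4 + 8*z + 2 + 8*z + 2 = 0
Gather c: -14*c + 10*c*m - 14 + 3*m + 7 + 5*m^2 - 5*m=c*(10*m - 14) + 5*m^2 - 2*m - 7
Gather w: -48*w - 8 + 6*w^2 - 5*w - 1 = 6*w^2 - 53*w - 9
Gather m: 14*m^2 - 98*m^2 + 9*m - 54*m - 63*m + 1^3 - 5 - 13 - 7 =-84*m^2 - 108*m - 24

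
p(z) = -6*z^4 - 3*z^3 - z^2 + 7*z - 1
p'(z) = -24*z^3 - 9*z^2 - 2*z + 7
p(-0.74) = -7.31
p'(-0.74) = 13.28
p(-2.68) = -278.72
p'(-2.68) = 409.69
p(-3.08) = -484.34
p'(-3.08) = 629.02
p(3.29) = -798.59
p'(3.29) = -951.67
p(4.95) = -3956.95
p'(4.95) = -3134.32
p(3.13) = -656.76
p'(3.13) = -823.38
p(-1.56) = -38.50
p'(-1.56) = 79.33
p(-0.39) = -3.84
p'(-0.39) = 7.83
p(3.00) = -556.00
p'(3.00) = -728.00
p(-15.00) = -293956.00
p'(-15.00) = 79012.00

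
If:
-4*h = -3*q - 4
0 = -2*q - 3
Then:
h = -1/8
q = -3/2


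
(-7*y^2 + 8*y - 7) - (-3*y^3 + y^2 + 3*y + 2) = 3*y^3 - 8*y^2 + 5*y - 9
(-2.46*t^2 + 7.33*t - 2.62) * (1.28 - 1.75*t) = 4.305*t^3 - 15.9763*t^2 + 13.9674*t - 3.3536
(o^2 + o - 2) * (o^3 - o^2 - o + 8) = o^5 - 4*o^3 + 9*o^2 + 10*o - 16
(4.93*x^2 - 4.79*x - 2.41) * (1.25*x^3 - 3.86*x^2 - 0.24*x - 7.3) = 6.1625*x^5 - 25.0173*x^4 + 14.2937*x^3 - 25.5368*x^2 + 35.5454*x + 17.593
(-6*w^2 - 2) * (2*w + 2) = -12*w^3 - 12*w^2 - 4*w - 4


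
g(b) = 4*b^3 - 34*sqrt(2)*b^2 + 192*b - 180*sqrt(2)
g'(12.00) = 766.00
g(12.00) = 2037.45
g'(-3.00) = 588.50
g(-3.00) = -1371.31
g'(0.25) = 168.71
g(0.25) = -209.50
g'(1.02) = 106.39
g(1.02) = -104.50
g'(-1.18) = 322.19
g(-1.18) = -554.64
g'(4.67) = 4.61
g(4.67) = 0.83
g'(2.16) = 40.27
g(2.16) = -23.86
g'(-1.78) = 401.20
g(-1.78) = -771.22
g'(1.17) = 95.91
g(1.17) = -89.33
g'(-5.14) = 1003.33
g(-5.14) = -3054.97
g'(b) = 12*b^2 - 68*sqrt(2)*b + 192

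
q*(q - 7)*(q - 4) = q^3 - 11*q^2 + 28*q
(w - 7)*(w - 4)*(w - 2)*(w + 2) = w^4 - 11*w^3 + 24*w^2 + 44*w - 112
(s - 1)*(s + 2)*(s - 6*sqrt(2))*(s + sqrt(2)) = s^4 - 5*sqrt(2)*s^3 + s^3 - 14*s^2 - 5*sqrt(2)*s^2 - 12*s + 10*sqrt(2)*s + 24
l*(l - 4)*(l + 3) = l^3 - l^2 - 12*l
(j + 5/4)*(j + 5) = j^2 + 25*j/4 + 25/4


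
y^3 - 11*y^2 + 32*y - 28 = (y - 7)*(y - 2)^2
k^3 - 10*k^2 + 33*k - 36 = (k - 4)*(k - 3)^2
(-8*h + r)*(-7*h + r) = 56*h^2 - 15*h*r + r^2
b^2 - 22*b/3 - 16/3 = (b - 8)*(b + 2/3)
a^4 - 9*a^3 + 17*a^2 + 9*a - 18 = (a - 6)*(a - 3)*(a - 1)*(a + 1)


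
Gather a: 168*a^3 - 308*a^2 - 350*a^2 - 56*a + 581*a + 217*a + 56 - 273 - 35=168*a^3 - 658*a^2 + 742*a - 252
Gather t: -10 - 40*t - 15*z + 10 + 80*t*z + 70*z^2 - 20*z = t*(80*z - 40) + 70*z^2 - 35*z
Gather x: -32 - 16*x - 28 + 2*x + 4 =-14*x - 56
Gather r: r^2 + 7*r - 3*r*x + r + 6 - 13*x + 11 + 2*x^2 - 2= r^2 + r*(8 - 3*x) + 2*x^2 - 13*x + 15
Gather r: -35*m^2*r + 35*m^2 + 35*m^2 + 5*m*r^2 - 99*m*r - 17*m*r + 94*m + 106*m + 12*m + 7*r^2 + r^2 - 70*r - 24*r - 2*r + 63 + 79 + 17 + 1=70*m^2 + 212*m + r^2*(5*m + 8) + r*(-35*m^2 - 116*m - 96) + 160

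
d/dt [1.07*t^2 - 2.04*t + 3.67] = 2.14*t - 2.04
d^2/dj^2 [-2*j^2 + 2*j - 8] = -4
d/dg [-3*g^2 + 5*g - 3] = 5 - 6*g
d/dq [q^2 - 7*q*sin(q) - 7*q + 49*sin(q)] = -7*q*cos(q) + 2*q - 7*sin(q) + 49*cos(q) - 7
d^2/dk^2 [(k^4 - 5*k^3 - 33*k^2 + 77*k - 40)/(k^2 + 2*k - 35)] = 2*(k^6 + 6*k^5 - 93*k^4 - 612*k^3 + 4815*k^2 - 10530*k - 36595)/(k^6 + 6*k^5 - 93*k^4 - 412*k^3 + 3255*k^2 + 7350*k - 42875)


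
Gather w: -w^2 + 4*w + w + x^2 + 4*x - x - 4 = -w^2 + 5*w + x^2 + 3*x - 4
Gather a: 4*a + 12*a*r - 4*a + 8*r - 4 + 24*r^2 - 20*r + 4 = 12*a*r + 24*r^2 - 12*r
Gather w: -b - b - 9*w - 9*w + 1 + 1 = -2*b - 18*w + 2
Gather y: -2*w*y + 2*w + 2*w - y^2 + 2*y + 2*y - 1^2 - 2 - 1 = 4*w - y^2 + y*(4 - 2*w) - 4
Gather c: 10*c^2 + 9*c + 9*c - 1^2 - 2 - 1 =10*c^2 + 18*c - 4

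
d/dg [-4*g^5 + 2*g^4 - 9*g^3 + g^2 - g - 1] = -20*g^4 + 8*g^3 - 27*g^2 + 2*g - 1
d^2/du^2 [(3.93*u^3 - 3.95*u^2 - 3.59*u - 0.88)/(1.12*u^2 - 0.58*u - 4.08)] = (-7.105427357601e-15*u^4 + 24.422728*u^3 - 59.12304*u^2 + 297.522816*u - 123.150368)/(1.404928*u^6 - 2.182656*u^5 - 14.223552*u^4 + 15.707096*u^3 + 51.814368*u^2 - 28.964736*u - 67.917312)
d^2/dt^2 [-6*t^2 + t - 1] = -12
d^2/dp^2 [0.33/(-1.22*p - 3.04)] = -0.982344/(1.22*p + 3.04)^3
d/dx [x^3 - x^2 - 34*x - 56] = 3*x^2 - 2*x - 34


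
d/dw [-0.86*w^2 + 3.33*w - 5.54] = 3.33 - 1.72*w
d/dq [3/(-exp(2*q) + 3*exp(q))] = 3*(2*exp(q) - 3)*exp(-q)/(exp(q) - 3)^2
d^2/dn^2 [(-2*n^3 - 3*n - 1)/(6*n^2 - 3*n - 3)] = 12*n*(-n^2 - n - 1)/(8*n^6 - 12*n^5 - 6*n^4 + 11*n^3 + 3*n^2 - 3*n - 1)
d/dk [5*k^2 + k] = 10*k + 1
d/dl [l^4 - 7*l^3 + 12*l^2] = l*(4*l^2 - 21*l + 24)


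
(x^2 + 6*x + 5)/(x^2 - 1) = (x + 5)/(x - 1)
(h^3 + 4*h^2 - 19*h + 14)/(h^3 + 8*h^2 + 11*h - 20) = (h^2 + 5*h - 14)/(h^2 + 9*h + 20)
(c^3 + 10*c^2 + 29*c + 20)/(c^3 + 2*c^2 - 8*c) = (c^2 + 6*c + 5)/(c*(c - 2))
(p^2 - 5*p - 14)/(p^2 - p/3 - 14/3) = 3*(p - 7)/(3*p - 7)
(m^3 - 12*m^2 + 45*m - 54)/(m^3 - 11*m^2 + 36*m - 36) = (m - 3)/(m - 2)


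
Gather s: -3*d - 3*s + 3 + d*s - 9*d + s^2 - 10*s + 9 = -12*d + s^2 + s*(d - 13) + 12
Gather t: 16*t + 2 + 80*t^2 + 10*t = 80*t^2 + 26*t + 2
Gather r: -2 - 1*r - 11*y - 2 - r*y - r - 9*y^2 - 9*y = r*(-y - 2) - 9*y^2 - 20*y - 4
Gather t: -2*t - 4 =-2*t - 4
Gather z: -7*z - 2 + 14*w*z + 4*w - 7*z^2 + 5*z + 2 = 4*w - 7*z^2 + z*(14*w - 2)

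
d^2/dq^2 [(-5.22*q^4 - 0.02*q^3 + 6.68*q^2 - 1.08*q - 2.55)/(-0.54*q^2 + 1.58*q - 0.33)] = (3.044304*q^6 - 26.722224*q^5 + 83.768472*q^4 - 54.223496*q^3 + 18.362664*q^2 - 14.195628*q + 11.49414)/(0.157464*q^6 - 1.382184*q^5 + 4.332852*q^4 - 5.633648*q^3 + 2.647854*q^2 - 0.516186*q + 0.035937)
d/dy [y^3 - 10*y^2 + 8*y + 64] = 3*y^2 - 20*y + 8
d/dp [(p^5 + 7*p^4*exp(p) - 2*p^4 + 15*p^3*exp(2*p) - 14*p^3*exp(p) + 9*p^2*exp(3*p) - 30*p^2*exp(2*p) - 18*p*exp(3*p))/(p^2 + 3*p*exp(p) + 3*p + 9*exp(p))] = (4*p^4*exp(p) + 3*p^4 + 6*p^3*exp(2*p) + 12*p^3*exp(p) + 8*p^3 + 9*p^2*exp(2*p) + 4*p^2*exp(p) - 18*p^2 - 18*p*exp(2*p) - 48*p*exp(p) - 18*exp(2*p))/(p^2 + 6*p + 9)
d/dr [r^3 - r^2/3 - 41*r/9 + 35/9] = 3*r^2 - 2*r/3 - 41/9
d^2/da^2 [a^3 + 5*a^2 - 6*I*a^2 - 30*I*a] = 6*a + 10 - 12*I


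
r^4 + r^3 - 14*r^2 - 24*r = r*(r - 4)*(r + 2)*(r + 3)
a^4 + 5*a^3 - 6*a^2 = a^2*(a - 1)*(a + 6)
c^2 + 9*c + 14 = (c + 2)*(c + 7)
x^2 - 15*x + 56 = (x - 8)*(x - 7)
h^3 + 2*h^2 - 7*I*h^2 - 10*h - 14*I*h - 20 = (h + 2)*(h - 5*I)*(h - 2*I)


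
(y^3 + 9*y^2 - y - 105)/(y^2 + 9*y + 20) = (y^2 + 4*y - 21)/(y + 4)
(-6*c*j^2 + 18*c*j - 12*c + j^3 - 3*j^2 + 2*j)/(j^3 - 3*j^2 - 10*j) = (6*c*j^2 - 18*c*j + 12*c - j^3 + 3*j^2 - 2*j)/(j*(-j^2 + 3*j + 10))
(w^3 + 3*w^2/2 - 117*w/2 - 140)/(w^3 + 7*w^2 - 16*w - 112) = (w^2 - 11*w/2 - 20)/(w^2 - 16)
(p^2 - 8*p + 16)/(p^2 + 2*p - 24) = (p - 4)/(p + 6)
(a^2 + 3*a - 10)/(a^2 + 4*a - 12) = (a + 5)/(a + 6)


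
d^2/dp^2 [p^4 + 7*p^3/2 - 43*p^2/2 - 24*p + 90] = 12*p^2 + 21*p - 43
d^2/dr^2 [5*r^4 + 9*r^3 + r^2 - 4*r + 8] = 60*r^2 + 54*r + 2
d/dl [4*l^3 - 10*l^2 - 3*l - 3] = 12*l^2 - 20*l - 3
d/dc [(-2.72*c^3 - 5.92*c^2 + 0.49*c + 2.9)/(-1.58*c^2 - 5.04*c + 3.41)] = (4.2976*c^4 + 27.4176*c^3 + 2.7854*c^2 - 31.2104*c + 16.2869)/(2.4964*c^4 + 15.9264*c^3 + 14.626*c^2 - 34.3728*c + 11.6281)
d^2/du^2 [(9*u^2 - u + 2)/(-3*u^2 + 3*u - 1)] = 18*(-8*u^3 + 3*u^2 + 5*u - 2)/(27*u^6 - 81*u^5 + 108*u^4 - 81*u^3 + 36*u^2 - 9*u + 1)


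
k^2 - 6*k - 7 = (k - 7)*(k + 1)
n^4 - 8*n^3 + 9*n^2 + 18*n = n*(n - 6)*(n - 3)*(n + 1)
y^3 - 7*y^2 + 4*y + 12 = (y - 6)*(y - 2)*(y + 1)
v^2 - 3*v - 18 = (v - 6)*(v + 3)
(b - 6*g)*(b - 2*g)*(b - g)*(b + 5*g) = b^4 - 4*b^3*g - 25*b^2*g^2 + 88*b*g^3 - 60*g^4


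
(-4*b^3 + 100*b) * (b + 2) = -4*b^4 - 8*b^3 + 100*b^2 + 200*b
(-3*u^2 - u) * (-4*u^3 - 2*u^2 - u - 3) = 12*u^5 + 10*u^4 + 5*u^3 + 10*u^2 + 3*u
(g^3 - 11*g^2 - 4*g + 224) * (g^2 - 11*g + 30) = g^5 - 22*g^4 + 147*g^3 - 62*g^2 - 2584*g + 6720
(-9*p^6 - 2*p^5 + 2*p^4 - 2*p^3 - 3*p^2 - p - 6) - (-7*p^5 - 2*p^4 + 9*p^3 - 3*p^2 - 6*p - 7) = -9*p^6 + 5*p^5 + 4*p^4 - 11*p^3 + 5*p + 1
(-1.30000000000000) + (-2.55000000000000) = -3.85000000000000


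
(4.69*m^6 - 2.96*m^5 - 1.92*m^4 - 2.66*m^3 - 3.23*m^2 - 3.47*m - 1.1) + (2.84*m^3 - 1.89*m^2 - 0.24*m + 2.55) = 4.69*m^6 - 2.96*m^5 - 1.92*m^4 + 0.18*m^3 - 5.12*m^2 - 3.71*m + 1.45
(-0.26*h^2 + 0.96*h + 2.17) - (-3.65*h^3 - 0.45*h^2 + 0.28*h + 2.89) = 3.65*h^3 + 0.19*h^2 + 0.68*h - 0.72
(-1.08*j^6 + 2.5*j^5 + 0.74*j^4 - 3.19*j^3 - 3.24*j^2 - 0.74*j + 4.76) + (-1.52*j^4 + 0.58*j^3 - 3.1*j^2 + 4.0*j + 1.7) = -1.08*j^6 + 2.5*j^5 - 0.78*j^4 - 2.61*j^3 - 6.34*j^2 + 3.26*j + 6.46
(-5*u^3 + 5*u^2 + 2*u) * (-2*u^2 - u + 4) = 10*u^5 - 5*u^4 - 29*u^3 + 18*u^2 + 8*u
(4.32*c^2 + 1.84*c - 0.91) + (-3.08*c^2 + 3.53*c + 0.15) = 1.24*c^2 + 5.37*c - 0.76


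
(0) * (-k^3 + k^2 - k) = 0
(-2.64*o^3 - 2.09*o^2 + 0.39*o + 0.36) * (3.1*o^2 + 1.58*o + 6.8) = -8.184*o^5 - 10.6502*o^4 - 20.0452*o^3 - 12.4798*o^2 + 3.2208*o + 2.448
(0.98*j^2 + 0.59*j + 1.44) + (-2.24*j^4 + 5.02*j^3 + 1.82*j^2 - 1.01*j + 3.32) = -2.24*j^4 + 5.02*j^3 + 2.8*j^2 - 0.42*j + 4.76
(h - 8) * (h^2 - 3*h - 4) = h^3 - 11*h^2 + 20*h + 32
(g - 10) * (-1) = 10 - g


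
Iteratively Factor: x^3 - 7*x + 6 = (x - 1)*(x^2 + x - 6) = (x - 1)*(x + 3)*(x - 2)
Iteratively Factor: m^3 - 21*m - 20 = (m - 5)*(m^2 + 5*m + 4) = (m - 5)*(m + 1)*(m + 4)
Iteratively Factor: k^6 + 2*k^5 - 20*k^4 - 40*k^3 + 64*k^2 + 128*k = (k + 2)*(k^5 - 20*k^3 + 64*k) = (k + 2)^2*(k^4 - 2*k^3 - 16*k^2 + 32*k) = (k - 4)*(k + 2)^2*(k^3 + 2*k^2 - 8*k) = k*(k - 4)*(k + 2)^2*(k^2 + 2*k - 8) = k*(k - 4)*(k - 2)*(k + 2)^2*(k + 4)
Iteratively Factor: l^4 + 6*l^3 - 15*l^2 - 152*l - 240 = (l + 4)*(l^3 + 2*l^2 - 23*l - 60) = (l + 3)*(l + 4)*(l^2 - l - 20) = (l + 3)*(l + 4)^2*(l - 5)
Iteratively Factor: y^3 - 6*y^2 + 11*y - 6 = (y - 2)*(y^2 - 4*y + 3) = (y - 2)*(y - 1)*(y - 3)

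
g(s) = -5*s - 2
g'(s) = -5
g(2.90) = -16.50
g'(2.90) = -5.00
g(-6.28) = 29.40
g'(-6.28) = -5.00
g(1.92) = -11.60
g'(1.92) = -5.00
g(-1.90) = 7.50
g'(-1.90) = -5.00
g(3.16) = -17.80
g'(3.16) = -5.00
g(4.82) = -26.10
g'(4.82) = -5.00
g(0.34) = -3.70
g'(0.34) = -5.00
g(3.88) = -21.40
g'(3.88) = -5.00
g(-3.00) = 13.00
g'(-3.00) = -5.00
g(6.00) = -32.00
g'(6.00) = -5.00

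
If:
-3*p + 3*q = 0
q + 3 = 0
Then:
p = -3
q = -3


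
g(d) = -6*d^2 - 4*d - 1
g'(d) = -12*d - 4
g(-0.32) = -0.33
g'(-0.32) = -0.16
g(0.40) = -3.56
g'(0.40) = -8.80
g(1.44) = -19.20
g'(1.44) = -21.28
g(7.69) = -386.58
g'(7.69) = -96.28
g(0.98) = -10.68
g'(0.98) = -15.76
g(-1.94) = -15.82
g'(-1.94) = 19.28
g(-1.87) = -14.50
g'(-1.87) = 18.44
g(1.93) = -31.07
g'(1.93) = -27.16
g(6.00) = -241.00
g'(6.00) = -76.00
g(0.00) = -1.00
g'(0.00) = -4.00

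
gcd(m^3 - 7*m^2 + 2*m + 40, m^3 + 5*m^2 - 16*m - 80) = m - 4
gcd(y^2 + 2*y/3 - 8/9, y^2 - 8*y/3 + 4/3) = y - 2/3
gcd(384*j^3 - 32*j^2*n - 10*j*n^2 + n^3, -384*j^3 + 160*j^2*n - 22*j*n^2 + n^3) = 64*j^2 - 16*j*n + n^2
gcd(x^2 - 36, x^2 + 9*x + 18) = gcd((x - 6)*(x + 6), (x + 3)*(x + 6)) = x + 6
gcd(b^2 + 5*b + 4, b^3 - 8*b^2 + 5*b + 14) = b + 1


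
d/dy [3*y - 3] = 3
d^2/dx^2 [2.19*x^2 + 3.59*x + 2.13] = 4.38000000000000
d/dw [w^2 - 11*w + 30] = 2*w - 11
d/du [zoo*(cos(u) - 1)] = zoo*sin(u)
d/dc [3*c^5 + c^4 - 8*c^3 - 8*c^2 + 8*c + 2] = 15*c^4 + 4*c^3 - 24*c^2 - 16*c + 8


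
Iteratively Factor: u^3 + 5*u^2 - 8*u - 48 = (u + 4)*(u^2 + u - 12) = (u + 4)^2*(u - 3)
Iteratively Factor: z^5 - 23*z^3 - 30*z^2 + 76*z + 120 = (z + 2)*(z^4 - 2*z^3 - 19*z^2 + 8*z + 60) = (z - 2)*(z + 2)*(z^3 - 19*z - 30) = (z - 2)*(z + 2)^2*(z^2 - 2*z - 15) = (z - 5)*(z - 2)*(z + 2)^2*(z + 3)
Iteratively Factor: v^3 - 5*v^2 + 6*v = (v)*(v^2 - 5*v + 6) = v*(v - 3)*(v - 2)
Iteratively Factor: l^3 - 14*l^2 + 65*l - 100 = (l - 4)*(l^2 - 10*l + 25) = (l - 5)*(l - 4)*(l - 5)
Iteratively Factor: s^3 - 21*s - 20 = (s + 4)*(s^2 - 4*s - 5) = (s + 1)*(s + 4)*(s - 5)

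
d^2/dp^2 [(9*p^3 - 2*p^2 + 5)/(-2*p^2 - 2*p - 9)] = 2*(118*p^3 - 654*p^2 - 2247*p + 232)/(8*p^6 + 24*p^5 + 132*p^4 + 224*p^3 + 594*p^2 + 486*p + 729)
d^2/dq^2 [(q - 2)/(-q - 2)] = 8/(q + 2)^3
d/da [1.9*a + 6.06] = 1.90000000000000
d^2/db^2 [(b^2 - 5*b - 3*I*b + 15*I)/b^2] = (b*(-10 - 6*I) + 90*I)/b^4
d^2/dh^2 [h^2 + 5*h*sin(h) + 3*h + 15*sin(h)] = -5*h*sin(h) - 15*sin(h) + 10*cos(h) + 2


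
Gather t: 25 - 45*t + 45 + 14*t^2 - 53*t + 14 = 14*t^2 - 98*t + 84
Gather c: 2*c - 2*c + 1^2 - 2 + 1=0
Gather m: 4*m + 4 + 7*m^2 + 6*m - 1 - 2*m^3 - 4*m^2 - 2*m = -2*m^3 + 3*m^2 + 8*m + 3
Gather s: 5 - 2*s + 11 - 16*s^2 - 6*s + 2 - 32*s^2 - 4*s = -48*s^2 - 12*s + 18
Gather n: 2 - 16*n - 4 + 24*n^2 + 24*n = 24*n^2 + 8*n - 2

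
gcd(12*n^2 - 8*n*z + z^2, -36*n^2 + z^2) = -6*n + z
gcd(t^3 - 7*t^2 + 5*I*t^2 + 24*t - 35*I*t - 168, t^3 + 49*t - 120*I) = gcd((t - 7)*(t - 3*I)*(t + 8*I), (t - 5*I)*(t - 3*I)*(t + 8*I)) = t^2 + 5*I*t + 24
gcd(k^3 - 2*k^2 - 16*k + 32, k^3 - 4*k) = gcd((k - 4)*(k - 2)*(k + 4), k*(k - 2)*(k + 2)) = k - 2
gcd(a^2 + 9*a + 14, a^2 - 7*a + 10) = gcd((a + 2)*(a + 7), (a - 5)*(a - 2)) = 1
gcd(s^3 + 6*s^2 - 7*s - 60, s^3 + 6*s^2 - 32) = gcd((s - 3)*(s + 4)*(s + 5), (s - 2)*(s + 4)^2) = s + 4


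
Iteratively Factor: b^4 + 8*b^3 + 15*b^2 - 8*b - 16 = (b - 1)*(b^3 + 9*b^2 + 24*b + 16) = (b - 1)*(b + 1)*(b^2 + 8*b + 16) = (b - 1)*(b + 1)*(b + 4)*(b + 4)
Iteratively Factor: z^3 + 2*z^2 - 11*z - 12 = (z + 4)*(z^2 - 2*z - 3) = (z + 1)*(z + 4)*(z - 3)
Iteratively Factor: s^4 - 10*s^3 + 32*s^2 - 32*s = (s - 4)*(s^3 - 6*s^2 + 8*s) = s*(s - 4)*(s^2 - 6*s + 8) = s*(s - 4)*(s - 2)*(s - 4)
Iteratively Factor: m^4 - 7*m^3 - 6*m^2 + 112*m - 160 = (m - 4)*(m^3 - 3*m^2 - 18*m + 40) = (m - 5)*(m - 4)*(m^2 + 2*m - 8) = (m - 5)*(m - 4)*(m + 4)*(m - 2)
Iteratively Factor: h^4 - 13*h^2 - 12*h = (h + 1)*(h^3 - h^2 - 12*h) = h*(h + 1)*(h^2 - h - 12) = h*(h + 1)*(h + 3)*(h - 4)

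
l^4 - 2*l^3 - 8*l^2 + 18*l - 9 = (l - 3)*(l - 1)^2*(l + 3)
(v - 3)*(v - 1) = v^2 - 4*v + 3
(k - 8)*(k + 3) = k^2 - 5*k - 24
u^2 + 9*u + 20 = (u + 4)*(u + 5)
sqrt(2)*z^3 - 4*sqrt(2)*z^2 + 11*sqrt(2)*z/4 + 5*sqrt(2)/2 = (z - 5/2)*(z - 2)*(sqrt(2)*z + sqrt(2)/2)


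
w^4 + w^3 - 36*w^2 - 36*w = w*(w - 6)*(w + 1)*(w + 6)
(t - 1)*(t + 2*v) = t^2 + 2*t*v - t - 2*v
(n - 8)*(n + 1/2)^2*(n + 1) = n^4 - 6*n^3 - 59*n^2/4 - 39*n/4 - 2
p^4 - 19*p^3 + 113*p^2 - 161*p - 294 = (p - 7)^2*(p - 6)*(p + 1)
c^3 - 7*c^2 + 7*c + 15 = (c - 5)*(c - 3)*(c + 1)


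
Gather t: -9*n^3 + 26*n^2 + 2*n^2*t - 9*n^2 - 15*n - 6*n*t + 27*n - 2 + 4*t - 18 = -9*n^3 + 17*n^2 + 12*n + t*(2*n^2 - 6*n + 4) - 20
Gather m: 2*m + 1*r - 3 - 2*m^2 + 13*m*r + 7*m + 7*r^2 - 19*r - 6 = -2*m^2 + m*(13*r + 9) + 7*r^2 - 18*r - 9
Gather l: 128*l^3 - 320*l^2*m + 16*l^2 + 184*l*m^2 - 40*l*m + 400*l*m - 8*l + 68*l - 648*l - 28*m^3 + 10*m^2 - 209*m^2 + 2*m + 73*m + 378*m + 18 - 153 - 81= 128*l^3 + l^2*(16 - 320*m) + l*(184*m^2 + 360*m - 588) - 28*m^3 - 199*m^2 + 453*m - 216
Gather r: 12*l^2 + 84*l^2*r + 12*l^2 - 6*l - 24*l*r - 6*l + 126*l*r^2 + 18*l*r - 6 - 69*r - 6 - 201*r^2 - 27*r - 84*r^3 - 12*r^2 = 24*l^2 - 12*l - 84*r^3 + r^2*(126*l - 213) + r*(84*l^2 - 6*l - 96) - 12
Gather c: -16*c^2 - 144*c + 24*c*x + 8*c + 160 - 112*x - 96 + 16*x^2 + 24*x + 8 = -16*c^2 + c*(24*x - 136) + 16*x^2 - 88*x + 72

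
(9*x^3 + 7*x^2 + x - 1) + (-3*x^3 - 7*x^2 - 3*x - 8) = 6*x^3 - 2*x - 9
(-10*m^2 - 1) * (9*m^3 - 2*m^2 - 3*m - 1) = -90*m^5 + 20*m^4 + 21*m^3 + 12*m^2 + 3*m + 1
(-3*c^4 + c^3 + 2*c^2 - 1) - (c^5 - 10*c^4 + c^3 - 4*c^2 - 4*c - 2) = -c^5 + 7*c^4 + 6*c^2 + 4*c + 1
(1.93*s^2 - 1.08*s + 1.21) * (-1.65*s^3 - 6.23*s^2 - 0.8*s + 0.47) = -3.1845*s^5 - 10.2419*s^4 + 3.1879*s^3 - 5.7672*s^2 - 1.4756*s + 0.5687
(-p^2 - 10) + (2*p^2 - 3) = p^2 - 13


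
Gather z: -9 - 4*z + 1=-4*z - 8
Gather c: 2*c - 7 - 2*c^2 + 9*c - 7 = -2*c^2 + 11*c - 14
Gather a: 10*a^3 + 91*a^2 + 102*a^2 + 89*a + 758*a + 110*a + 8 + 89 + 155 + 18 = 10*a^3 + 193*a^2 + 957*a + 270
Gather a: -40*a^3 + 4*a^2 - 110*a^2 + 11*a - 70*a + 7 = -40*a^3 - 106*a^2 - 59*a + 7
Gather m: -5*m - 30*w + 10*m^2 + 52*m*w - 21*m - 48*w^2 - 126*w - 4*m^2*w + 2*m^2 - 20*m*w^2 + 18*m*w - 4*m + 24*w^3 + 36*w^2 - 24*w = m^2*(12 - 4*w) + m*(-20*w^2 + 70*w - 30) + 24*w^3 - 12*w^2 - 180*w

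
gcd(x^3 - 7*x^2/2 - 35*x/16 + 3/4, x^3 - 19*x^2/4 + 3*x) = x - 4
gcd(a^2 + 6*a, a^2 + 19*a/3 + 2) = a + 6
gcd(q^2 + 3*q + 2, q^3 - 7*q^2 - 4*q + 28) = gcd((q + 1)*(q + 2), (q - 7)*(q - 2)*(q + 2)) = q + 2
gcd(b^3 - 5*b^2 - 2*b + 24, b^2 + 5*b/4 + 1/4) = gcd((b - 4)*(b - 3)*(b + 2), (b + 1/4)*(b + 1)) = 1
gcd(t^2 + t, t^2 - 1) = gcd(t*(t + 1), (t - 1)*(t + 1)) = t + 1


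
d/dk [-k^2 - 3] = -2*k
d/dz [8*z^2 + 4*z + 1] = 16*z + 4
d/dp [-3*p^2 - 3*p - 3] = -6*p - 3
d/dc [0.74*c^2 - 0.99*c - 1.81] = 1.48*c - 0.99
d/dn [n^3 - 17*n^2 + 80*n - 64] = 3*n^2 - 34*n + 80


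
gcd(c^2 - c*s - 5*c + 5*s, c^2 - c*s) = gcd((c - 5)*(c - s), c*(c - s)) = -c + s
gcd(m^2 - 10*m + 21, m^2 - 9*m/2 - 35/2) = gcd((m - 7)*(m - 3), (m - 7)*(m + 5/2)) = m - 7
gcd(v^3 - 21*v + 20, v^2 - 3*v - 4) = v - 4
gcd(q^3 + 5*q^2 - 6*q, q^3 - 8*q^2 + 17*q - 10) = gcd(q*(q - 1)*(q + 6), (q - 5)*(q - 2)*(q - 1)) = q - 1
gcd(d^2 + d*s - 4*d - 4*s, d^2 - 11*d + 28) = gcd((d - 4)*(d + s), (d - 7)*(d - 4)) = d - 4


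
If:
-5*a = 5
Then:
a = -1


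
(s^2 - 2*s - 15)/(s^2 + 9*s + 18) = (s - 5)/(s + 6)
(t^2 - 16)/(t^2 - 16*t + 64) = (t^2 - 16)/(t^2 - 16*t + 64)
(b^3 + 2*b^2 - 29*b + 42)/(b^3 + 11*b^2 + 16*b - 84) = (b - 3)/(b + 6)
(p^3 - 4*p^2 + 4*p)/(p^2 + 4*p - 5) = p*(p^2 - 4*p + 4)/(p^2 + 4*p - 5)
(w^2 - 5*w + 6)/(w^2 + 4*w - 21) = (w - 2)/(w + 7)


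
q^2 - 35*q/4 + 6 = (q - 8)*(q - 3/4)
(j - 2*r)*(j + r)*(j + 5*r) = j^3 + 4*j^2*r - 7*j*r^2 - 10*r^3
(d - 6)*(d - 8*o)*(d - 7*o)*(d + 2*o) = d^4 - 13*d^3*o - 6*d^3 + 26*d^2*o^2 + 78*d^2*o + 112*d*o^3 - 156*d*o^2 - 672*o^3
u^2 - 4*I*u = u*(u - 4*I)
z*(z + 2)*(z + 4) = z^3 + 6*z^2 + 8*z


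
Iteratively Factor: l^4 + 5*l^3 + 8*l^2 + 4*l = (l + 1)*(l^3 + 4*l^2 + 4*l) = (l + 1)*(l + 2)*(l^2 + 2*l) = (l + 1)*(l + 2)^2*(l)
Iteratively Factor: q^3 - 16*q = (q + 4)*(q^2 - 4*q) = (q - 4)*(q + 4)*(q)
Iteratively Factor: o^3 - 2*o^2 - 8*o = (o)*(o^2 - 2*o - 8) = o*(o - 4)*(o + 2)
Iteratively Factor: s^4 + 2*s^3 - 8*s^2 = (s)*(s^3 + 2*s^2 - 8*s) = s^2*(s^2 + 2*s - 8) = s^2*(s + 4)*(s - 2)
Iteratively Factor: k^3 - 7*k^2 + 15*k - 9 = (k - 1)*(k^2 - 6*k + 9) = (k - 3)*(k - 1)*(k - 3)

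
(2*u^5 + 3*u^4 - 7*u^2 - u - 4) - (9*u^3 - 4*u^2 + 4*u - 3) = 2*u^5 + 3*u^4 - 9*u^3 - 3*u^2 - 5*u - 1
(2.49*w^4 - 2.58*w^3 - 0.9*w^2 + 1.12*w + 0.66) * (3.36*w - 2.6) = 8.3664*w^5 - 15.1428*w^4 + 3.684*w^3 + 6.1032*w^2 - 0.6944*w - 1.716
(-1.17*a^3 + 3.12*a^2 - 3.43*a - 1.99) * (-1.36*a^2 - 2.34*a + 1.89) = 1.5912*a^5 - 1.5054*a^4 - 4.8473*a^3 + 16.6294*a^2 - 1.8261*a - 3.7611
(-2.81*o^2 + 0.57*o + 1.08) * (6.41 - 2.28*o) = 6.4068*o^3 - 19.3117*o^2 + 1.1913*o + 6.9228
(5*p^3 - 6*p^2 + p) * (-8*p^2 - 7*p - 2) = -40*p^5 + 13*p^4 + 24*p^3 + 5*p^2 - 2*p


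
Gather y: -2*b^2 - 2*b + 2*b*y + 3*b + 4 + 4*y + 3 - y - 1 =-2*b^2 + b + y*(2*b + 3) + 6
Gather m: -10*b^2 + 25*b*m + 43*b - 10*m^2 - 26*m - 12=-10*b^2 + 43*b - 10*m^2 + m*(25*b - 26) - 12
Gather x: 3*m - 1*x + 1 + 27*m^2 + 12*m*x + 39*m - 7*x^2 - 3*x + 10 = 27*m^2 + 42*m - 7*x^2 + x*(12*m - 4) + 11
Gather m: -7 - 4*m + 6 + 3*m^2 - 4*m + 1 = 3*m^2 - 8*m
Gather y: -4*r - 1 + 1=-4*r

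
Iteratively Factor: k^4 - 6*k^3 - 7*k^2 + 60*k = (k + 3)*(k^3 - 9*k^2 + 20*k) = (k - 5)*(k + 3)*(k^2 - 4*k) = k*(k - 5)*(k + 3)*(k - 4)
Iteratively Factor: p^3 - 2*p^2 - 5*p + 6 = (p + 2)*(p^2 - 4*p + 3) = (p - 3)*(p + 2)*(p - 1)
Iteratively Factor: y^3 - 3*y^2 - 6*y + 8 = (y - 1)*(y^2 - 2*y - 8) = (y - 1)*(y + 2)*(y - 4)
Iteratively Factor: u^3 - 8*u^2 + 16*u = (u - 4)*(u^2 - 4*u) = u*(u - 4)*(u - 4)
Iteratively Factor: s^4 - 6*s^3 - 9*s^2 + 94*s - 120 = (s - 2)*(s^3 - 4*s^2 - 17*s + 60) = (s - 5)*(s - 2)*(s^2 + s - 12) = (s - 5)*(s - 2)*(s + 4)*(s - 3)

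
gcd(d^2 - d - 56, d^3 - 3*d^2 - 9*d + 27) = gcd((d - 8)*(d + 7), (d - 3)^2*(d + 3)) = 1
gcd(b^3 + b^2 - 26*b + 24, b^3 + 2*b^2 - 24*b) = b^2 + 2*b - 24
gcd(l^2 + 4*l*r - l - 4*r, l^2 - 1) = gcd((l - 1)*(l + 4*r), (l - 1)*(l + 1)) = l - 1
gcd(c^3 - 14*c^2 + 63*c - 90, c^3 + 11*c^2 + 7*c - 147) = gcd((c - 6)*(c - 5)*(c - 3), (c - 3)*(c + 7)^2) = c - 3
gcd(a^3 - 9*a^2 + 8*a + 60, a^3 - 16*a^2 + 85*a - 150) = a^2 - 11*a + 30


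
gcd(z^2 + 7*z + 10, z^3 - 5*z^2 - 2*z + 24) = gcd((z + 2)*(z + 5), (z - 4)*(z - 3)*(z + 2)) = z + 2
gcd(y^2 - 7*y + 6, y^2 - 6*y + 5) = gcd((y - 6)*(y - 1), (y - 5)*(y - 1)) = y - 1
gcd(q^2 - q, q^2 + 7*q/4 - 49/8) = 1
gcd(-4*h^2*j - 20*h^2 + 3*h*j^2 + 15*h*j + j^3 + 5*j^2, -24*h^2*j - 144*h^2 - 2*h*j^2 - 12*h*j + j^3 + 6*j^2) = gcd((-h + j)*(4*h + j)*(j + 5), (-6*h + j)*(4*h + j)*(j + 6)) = 4*h + j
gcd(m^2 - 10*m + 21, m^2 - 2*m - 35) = m - 7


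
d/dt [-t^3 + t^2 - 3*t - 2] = -3*t^2 + 2*t - 3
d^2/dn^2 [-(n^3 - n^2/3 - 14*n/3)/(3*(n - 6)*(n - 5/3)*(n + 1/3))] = 6*(-567*n^6 + 2943*n^5 - 7299*n^4 + 11889*n^3 - 11610*n^2 + 25020*n - 9080)/(729*n^9 - 16038*n^8 + 133893*n^7 - 518994*n^6 + 889839*n^5 - 388242*n^4 - 470897*n^3 + 225810*n^2 + 180900*n + 27000)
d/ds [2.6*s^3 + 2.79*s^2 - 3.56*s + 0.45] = 7.8*s^2 + 5.58*s - 3.56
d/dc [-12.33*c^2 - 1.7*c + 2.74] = -24.66*c - 1.7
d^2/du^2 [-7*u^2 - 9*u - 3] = -14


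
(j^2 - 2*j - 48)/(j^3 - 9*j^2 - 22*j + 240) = (j + 6)/(j^2 - j - 30)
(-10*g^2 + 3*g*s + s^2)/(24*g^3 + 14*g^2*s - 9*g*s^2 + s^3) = (-10*g^2 + 3*g*s + s^2)/(24*g^3 + 14*g^2*s - 9*g*s^2 + s^3)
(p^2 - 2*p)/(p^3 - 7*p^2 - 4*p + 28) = p/(p^2 - 5*p - 14)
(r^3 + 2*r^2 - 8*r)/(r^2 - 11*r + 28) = r*(r^2 + 2*r - 8)/(r^2 - 11*r + 28)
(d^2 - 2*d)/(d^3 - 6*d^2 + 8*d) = 1/(d - 4)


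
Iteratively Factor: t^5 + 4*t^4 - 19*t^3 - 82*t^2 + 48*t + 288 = (t + 3)*(t^4 + t^3 - 22*t^2 - 16*t + 96) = (t - 2)*(t + 3)*(t^3 + 3*t^2 - 16*t - 48) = (t - 2)*(t + 3)*(t + 4)*(t^2 - t - 12) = (t - 2)*(t + 3)^2*(t + 4)*(t - 4)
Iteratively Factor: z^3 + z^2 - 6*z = (z - 2)*(z^2 + 3*z) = z*(z - 2)*(z + 3)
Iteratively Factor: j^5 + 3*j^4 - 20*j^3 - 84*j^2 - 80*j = (j + 2)*(j^4 + j^3 - 22*j^2 - 40*j) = (j - 5)*(j + 2)*(j^3 + 6*j^2 + 8*j) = (j - 5)*(j + 2)*(j + 4)*(j^2 + 2*j) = j*(j - 5)*(j + 2)*(j + 4)*(j + 2)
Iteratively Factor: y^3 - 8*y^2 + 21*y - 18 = (y - 2)*(y^2 - 6*y + 9) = (y - 3)*(y - 2)*(y - 3)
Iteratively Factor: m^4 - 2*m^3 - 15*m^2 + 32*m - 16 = (m - 1)*(m^3 - m^2 - 16*m + 16) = (m - 1)*(m + 4)*(m^2 - 5*m + 4) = (m - 1)^2*(m + 4)*(m - 4)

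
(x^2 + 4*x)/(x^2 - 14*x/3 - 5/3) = 3*x*(x + 4)/(3*x^2 - 14*x - 5)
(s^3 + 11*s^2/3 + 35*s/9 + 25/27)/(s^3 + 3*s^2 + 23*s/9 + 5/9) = (s + 5/3)/(s + 1)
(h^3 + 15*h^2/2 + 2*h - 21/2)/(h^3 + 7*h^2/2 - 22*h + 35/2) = (2*h + 3)/(2*h - 5)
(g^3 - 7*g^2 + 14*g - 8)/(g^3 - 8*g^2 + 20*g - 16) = (g - 1)/(g - 2)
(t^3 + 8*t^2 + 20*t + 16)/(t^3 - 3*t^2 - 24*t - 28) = (t + 4)/(t - 7)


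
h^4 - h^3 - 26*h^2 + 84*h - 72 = (h - 3)*(h - 2)^2*(h + 6)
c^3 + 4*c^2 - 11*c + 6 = (c - 1)^2*(c + 6)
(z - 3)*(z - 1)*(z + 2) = z^3 - 2*z^2 - 5*z + 6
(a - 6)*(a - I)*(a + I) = a^3 - 6*a^2 + a - 6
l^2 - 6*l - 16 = (l - 8)*(l + 2)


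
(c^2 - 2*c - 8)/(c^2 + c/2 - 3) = 2*(c - 4)/(2*c - 3)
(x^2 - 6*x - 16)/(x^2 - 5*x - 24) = (x + 2)/(x + 3)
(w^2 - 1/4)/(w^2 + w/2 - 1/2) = (w + 1/2)/(w + 1)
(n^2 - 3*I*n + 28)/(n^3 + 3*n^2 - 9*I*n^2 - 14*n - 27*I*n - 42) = (n + 4*I)/(n^2 + n*(3 - 2*I) - 6*I)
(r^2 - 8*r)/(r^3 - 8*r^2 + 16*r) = (r - 8)/(r^2 - 8*r + 16)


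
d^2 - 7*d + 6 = (d - 6)*(d - 1)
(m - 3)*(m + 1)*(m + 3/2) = m^3 - m^2/2 - 6*m - 9/2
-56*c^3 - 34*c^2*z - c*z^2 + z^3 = (-7*c + z)*(2*c + z)*(4*c + z)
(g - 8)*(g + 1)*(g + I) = g^3 - 7*g^2 + I*g^2 - 8*g - 7*I*g - 8*I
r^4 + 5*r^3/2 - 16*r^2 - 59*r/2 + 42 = (r - 7/2)*(r - 1)*(r + 3)*(r + 4)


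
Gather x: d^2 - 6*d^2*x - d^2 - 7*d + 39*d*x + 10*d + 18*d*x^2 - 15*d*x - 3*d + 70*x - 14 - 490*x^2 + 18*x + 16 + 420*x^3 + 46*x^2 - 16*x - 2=420*x^3 + x^2*(18*d - 444) + x*(-6*d^2 + 24*d + 72)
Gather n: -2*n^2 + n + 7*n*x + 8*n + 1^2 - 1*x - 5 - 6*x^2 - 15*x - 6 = -2*n^2 + n*(7*x + 9) - 6*x^2 - 16*x - 10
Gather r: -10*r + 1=1 - 10*r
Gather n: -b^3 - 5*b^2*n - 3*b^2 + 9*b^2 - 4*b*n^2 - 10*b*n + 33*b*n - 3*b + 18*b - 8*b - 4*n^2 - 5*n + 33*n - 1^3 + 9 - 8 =-b^3 + 6*b^2 + 7*b + n^2*(-4*b - 4) + n*(-5*b^2 + 23*b + 28)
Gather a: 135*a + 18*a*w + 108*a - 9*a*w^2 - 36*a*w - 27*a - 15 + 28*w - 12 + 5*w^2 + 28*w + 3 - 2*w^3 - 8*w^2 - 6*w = a*(-9*w^2 - 18*w + 216) - 2*w^3 - 3*w^2 + 50*w - 24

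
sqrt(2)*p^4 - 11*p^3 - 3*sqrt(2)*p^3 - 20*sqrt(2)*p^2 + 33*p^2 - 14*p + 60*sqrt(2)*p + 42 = (p - 3)*(p - 7*sqrt(2))*(p + sqrt(2))*(sqrt(2)*p + 1)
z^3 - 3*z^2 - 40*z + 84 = (z - 7)*(z - 2)*(z + 6)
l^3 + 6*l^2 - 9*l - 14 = (l - 2)*(l + 1)*(l + 7)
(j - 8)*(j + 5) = j^2 - 3*j - 40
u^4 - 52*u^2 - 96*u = u*(u - 8)*(u + 2)*(u + 6)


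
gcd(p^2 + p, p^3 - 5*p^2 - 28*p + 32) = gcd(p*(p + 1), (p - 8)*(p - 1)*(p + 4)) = 1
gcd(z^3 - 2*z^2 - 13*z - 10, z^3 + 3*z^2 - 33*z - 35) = z^2 - 4*z - 5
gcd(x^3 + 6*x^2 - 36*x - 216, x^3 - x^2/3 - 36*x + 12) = x^2 - 36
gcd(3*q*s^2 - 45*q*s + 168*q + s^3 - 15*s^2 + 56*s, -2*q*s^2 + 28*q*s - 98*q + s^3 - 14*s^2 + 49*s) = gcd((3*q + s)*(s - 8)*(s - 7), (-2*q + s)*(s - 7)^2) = s - 7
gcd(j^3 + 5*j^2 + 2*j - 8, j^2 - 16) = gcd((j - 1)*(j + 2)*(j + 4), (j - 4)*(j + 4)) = j + 4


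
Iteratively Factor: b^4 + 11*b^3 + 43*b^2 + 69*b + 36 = (b + 1)*(b^3 + 10*b^2 + 33*b + 36) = (b + 1)*(b + 3)*(b^2 + 7*b + 12) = (b + 1)*(b + 3)*(b + 4)*(b + 3)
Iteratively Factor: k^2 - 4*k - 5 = (k - 5)*(k + 1)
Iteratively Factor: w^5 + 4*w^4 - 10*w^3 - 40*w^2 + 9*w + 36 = (w + 1)*(w^4 + 3*w^3 - 13*w^2 - 27*w + 36) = (w - 1)*(w + 1)*(w^3 + 4*w^2 - 9*w - 36) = (w - 1)*(w + 1)*(w + 3)*(w^2 + w - 12) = (w - 1)*(w + 1)*(w + 3)*(w + 4)*(w - 3)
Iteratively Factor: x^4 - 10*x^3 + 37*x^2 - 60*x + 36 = (x - 2)*(x^3 - 8*x^2 + 21*x - 18) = (x - 3)*(x - 2)*(x^2 - 5*x + 6) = (x - 3)^2*(x - 2)*(x - 2)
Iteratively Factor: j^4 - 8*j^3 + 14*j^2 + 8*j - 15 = (j - 1)*(j^3 - 7*j^2 + 7*j + 15) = (j - 3)*(j - 1)*(j^2 - 4*j - 5) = (j - 5)*(j - 3)*(j - 1)*(j + 1)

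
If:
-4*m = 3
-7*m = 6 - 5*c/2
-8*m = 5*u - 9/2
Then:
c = 3/10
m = -3/4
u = 21/10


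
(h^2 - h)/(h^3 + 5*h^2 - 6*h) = 1/(h + 6)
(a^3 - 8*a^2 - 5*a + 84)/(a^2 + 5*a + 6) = (a^2 - 11*a + 28)/(a + 2)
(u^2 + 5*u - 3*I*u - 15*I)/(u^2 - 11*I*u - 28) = (u^2 + u*(5 - 3*I) - 15*I)/(u^2 - 11*I*u - 28)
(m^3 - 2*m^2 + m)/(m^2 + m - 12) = m*(m^2 - 2*m + 1)/(m^2 + m - 12)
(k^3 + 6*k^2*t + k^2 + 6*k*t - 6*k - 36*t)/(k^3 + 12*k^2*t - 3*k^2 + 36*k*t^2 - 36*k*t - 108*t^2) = (k^2 + k - 6)/(k^2 + 6*k*t - 3*k - 18*t)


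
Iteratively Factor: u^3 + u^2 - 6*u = (u - 2)*(u^2 + 3*u) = u*(u - 2)*(u + 3)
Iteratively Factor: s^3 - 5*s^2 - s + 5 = (s + 1)*(s^2 - 6*s + 5) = (s - 1)*(s + 1)*(s - 5)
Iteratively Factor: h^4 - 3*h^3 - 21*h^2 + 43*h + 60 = (h - 3)*(h^3 - 21*h - 20) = (h - 5)*(h - 3)*(h^2 + 5*h + 4) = (h - 5)*(h - 3)*(h + 1)*(h + 4)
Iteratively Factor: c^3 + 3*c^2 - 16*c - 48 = (c + 3)*(c^2 - 16) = (c - 4)*(c + 3)*(c + 4)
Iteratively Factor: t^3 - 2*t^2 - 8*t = (t)*(t^2 - 2*t - 8) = t*(t - 4)*(t + 2)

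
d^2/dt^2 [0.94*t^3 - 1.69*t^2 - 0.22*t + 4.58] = 5.64*t - 3.38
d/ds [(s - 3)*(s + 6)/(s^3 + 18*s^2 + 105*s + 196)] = (-s^3 + s^2 + 98*s + 354)/(s^5 + 29*s^4 + 331*s^3 + 1855*s^2 + 5096*s + 5488)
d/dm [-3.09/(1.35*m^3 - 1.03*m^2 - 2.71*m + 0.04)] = (12.5145*m^2 - 6.3654*m - 8.3739)/(1.35*m^3 - 1.03*m^2 - 2.71*m + 0.04)^2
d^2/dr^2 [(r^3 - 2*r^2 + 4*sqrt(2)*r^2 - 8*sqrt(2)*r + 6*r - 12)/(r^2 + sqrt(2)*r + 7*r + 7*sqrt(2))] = 18*(-3*sqrt(2)*r^3 + 7*r^3 - 18*r^2 + 21*sqrt(2)*r^2 - 18*sqrt(2)*r + 42*r - 12 + 14*sqrt(2))/(r^6 + 3*sqrt(2)*r^5 + 21*r^5 + 63*sqrt(2)*r^4 + 153*r^4 + 469*r^3 + 443*sqrt(2)*r^3 + 882*r^2 + 1071*sqrt(2)*r^2 + 294*sqrt(2)*r + 2058*r + 686*sqrt(2))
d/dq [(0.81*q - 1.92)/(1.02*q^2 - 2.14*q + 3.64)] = (-0.8262*q^2 + 3.9168*q - 1.1604)/(1.0404*q^4 - 4.3656*q^3 + 12.0052*q^2 - 15.5792*q + 13.2496)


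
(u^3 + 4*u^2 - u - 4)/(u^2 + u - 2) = (u^2 + 5*u + 4)/(u + 2)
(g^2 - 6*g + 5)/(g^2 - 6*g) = (g^2 - 6*g + 5)/(g*(g - 6))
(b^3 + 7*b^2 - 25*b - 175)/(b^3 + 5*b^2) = 1 + 2/b - 35/b^2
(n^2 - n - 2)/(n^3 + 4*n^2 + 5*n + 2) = (n - 2)/(n^2 + 3*n + 2)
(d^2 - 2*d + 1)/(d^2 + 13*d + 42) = (d^2 - 2*d + 1)/(d^2 + 13*d + 42)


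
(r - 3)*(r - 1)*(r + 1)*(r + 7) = r^4 + 4*r^3 - 22*r^2 - 4*r + 21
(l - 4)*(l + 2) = l^2 - 2*l - 8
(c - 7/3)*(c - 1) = c^2 - 10*c/3 + 7/3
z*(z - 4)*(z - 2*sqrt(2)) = z^3 - 4*z^2 - 2*sqrt(2)*z^2 + 8*sqrt(2)*z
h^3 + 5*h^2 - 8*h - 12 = (h - 2)*(h + 1)*(h + 6)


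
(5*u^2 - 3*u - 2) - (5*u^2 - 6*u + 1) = 3*u - 3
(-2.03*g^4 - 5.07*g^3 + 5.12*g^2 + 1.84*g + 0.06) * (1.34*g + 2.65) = -2.7202*g^5 - 12.1733*g^4 - 6.5747*g^3 + 16.0336*g^2 + 4.9564*g + 0.159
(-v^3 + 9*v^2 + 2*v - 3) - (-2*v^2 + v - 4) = -v^3 + 11*v^2 + v + 1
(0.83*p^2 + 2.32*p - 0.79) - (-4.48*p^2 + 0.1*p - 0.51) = 5.31*p^2 + 2.22*p - 0.28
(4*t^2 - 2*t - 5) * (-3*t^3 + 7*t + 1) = -12*t^5 + 6*t^4 + 43*t^3 - 10*t^2 - 37*t - 5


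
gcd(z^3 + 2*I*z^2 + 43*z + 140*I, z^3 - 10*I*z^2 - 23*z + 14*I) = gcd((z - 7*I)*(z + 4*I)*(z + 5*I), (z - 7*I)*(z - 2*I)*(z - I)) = z - 7*I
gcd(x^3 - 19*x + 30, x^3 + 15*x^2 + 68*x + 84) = 1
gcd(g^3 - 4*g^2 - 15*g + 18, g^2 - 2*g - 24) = g - 6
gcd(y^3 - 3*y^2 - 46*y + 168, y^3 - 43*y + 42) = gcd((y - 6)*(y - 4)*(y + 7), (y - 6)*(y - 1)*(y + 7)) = y^2 + y - 42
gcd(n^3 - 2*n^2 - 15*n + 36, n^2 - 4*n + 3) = n - 3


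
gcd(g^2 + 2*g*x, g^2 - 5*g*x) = g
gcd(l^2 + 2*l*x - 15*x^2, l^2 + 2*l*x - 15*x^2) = -l^2 - 2*l*x + 15*x^2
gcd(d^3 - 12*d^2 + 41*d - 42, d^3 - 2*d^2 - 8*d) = 1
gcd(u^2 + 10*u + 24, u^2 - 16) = u + 4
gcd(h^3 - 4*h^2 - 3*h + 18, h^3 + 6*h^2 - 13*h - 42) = h^2 - h - 6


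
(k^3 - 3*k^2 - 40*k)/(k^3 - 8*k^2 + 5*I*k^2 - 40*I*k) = (k + 5)/(k + 5*I)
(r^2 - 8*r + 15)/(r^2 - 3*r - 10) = (r - 3)/(r + 2)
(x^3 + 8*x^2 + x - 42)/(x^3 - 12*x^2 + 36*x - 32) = (x^2 + 10*x + 21)/(x^2 - 10*x + 16)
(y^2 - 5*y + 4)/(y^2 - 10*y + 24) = (y - 1)/(y - 6)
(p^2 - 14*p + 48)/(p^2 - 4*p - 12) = (p - 8)/(p + 2)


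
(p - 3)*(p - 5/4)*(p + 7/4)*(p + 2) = p^4 - p^3/2 - 139*p^2/16 - 13*p/16 + 105/8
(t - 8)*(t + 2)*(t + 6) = t^3 - 52*t - 96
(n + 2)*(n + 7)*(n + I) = n^3 + 9*n^2 + I*n^2 + 14*n + 9*I*n + 14*I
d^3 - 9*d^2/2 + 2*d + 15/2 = (d - 3)*(d - 5/2)*(d + 1)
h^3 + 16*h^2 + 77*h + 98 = (h + 2)*(h + 7)^2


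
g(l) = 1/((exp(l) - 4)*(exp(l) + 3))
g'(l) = -exp(l)/((exp(l) - 4)*(exp(l) + 3)^2) - exp(l)/((exp(l) - 4)^2*(exp(l) + 3)) = (1 - 2*exp(l))*exp(l)/(exp(4*l) - 2*exp(3*l) - 23*exp(2*l) + 24*exp(l) + 144)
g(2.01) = 0.03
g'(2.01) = -0.08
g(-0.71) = -0.08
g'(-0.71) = 0.00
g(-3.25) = -0.08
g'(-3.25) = 0.00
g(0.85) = -0.11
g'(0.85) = -0.11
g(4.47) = 0.00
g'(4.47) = -0.00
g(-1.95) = -0.08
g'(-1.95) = 0.00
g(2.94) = 0.00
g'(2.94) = -0.01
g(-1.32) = -0.08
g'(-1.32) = 0.00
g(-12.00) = -0.08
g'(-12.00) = 0.00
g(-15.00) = -0.08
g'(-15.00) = 0.00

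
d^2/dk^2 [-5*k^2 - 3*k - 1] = -10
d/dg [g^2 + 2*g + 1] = 2*g + 2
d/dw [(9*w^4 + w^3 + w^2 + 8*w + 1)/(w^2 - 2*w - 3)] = (18*w^5 - 53*w^4 - 112*w^3 - 19*w^2 - 8*w - 22)/(w^4 - 4*w^3 - 2*w^2 + 12*w + 9)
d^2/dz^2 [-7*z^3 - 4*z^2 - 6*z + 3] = -42*z - 8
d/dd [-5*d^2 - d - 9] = -10*d - 1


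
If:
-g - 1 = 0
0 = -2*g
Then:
No Solution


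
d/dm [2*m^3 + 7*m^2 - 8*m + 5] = 6*m^2 + 14*m - 8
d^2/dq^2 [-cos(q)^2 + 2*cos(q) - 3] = -2*cos(q) + 2*cos(2*q)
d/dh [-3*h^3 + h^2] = h*(2 - 9*h)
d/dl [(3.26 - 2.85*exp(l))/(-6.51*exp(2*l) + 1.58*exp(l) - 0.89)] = (-18.5535*exp(2*l) + 42.4452*exp(l) - 2.6143)*exp(l)/(42.3801*exp(4*l) - 20.5716*exp(3*l) + 14.0842*exp(2*l) - 2.8124*exp(l) + 0.7921)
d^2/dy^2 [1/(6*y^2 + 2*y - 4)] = (-9*y^2 - 3*y + (6*y + 1)^2 + 6)/(3*y^2 + y - 2)^3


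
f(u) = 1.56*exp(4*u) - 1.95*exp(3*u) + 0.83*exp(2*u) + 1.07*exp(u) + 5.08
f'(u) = 6.24*exp(4*u) - 5.85*exp(3*u) + 1.66*exp(2*u) + 1.07*exp(u)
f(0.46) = 10.93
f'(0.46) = 21.90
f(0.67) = 18.54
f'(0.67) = 55.78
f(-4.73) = 5.09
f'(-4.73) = 0.01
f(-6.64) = 5.08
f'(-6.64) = 0.00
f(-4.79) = 5.09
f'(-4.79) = 0.01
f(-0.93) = 5.55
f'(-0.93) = 0.47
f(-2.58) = 5.17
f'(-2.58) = 0.09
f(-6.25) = 5.08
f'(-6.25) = 0.00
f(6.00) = 41195129105.96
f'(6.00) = 164908281875.39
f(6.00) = 41195129105.96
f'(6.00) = 164908281875.39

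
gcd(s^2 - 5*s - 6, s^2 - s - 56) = 1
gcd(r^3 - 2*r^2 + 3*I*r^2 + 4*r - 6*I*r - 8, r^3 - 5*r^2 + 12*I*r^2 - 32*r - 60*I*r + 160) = r + 4*I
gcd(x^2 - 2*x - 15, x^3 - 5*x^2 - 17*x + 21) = x + 3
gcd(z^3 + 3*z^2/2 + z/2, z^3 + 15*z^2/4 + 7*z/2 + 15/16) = z + 1/2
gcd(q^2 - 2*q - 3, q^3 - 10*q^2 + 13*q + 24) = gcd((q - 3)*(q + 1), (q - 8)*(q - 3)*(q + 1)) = q^2 - 2*q - 3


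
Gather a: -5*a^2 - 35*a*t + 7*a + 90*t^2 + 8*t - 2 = -5*a^2 + a*(7 - 35*t) + 90*t^2 + 8*t - 2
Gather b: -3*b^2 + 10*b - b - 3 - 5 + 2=-3*b^2 + 9*b - 6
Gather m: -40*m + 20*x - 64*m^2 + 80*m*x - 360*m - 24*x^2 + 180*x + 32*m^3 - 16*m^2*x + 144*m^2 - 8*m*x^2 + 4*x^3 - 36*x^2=32*m^3 + m^2*(80 - 16*x) + m*(-8*x^2 + 80*x - 400) + 4*x^3 - 60*x^2 + 200*x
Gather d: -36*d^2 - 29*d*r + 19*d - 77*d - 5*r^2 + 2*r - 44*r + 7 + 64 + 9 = -36*d^2 + d*(-29*r - 58) - 5*r^2 - 42*r + 80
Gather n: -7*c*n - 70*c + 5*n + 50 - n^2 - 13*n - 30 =-70*c - n^2 + n*(-7*c - 8) + 20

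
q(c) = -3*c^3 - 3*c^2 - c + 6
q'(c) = -9*c^2 - 6*c - 1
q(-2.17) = 24.70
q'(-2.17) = -30.36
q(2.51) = -62.85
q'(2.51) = -72.76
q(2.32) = -49.93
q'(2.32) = -63.36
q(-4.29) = 191.94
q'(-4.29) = -140.90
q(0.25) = 5.52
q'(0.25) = -3.06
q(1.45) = -10.90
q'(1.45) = -28.62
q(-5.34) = 382.61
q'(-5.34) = -225.60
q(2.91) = -96.24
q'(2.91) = -94.67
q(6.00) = -756.00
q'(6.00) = -361.00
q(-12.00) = 4770.00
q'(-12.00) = -1225.00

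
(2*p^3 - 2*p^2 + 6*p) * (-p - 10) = -2*p^4 - 18*p^3 + 14*p^2 - 60*p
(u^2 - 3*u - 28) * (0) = 0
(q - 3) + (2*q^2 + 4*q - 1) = 2*q^2 + 5*q - 4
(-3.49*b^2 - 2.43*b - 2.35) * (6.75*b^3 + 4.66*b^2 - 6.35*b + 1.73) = -23.5575*b^5 - 32.6659*b^4 - 5.0248*b^3 - 1.5582*b^2 + 10.7186*b - 4.0655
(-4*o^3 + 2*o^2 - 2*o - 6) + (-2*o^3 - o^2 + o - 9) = -6*o^3 + o^2 - o - 15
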